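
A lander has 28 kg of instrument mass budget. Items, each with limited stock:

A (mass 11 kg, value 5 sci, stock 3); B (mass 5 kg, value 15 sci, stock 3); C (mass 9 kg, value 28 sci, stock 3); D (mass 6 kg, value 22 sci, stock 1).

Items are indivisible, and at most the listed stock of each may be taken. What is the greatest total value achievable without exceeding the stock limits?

Top feasible selections:
- 2×B + 2×C: mass 28, value 86
- 3×C: mass 27, value 84
Best: 86 sci.

86 sci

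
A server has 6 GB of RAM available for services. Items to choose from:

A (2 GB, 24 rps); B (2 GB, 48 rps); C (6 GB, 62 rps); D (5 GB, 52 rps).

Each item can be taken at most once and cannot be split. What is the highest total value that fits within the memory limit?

72 rps

Check high-value combinations within 6 GB:
- A+B: memory 2+2=4, value 24+48=72
- C: memory 6, value 62
- D: memory 5, value 52
Best: 72 rps.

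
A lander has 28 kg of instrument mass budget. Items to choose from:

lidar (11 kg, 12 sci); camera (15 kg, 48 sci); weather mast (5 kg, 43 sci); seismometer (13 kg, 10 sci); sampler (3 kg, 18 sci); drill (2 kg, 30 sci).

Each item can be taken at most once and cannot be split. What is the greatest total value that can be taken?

139 sci

Check high-value combinations within 28 kg:
- camera+weather mast+sampler+drill: mass 15+5+3+2=25, value 48+43+18+30=139
- camera+weather mast+drill: mass 15+5+2=22, value 48+43+30=121
- camera+weather mast+sampler: mass 15+5+3=23, value 48+43+18=109
- lidar+weather mast+sampler+drill: mass 11+5+3+2=21, value 12+43+18+30=103
Best: 139 sci.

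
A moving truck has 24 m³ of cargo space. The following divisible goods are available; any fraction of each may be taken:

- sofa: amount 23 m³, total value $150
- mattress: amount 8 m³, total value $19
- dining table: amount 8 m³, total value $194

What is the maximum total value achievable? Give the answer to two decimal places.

298.35

Take in order of value per unit:
- dining table (194/8 per unit): all 8 → value 194, running total 194.00
- sofa (150/23 per unit): 16 of 23 → value 16×150/23 = 104.3478, running total 298.35
Total 298.35.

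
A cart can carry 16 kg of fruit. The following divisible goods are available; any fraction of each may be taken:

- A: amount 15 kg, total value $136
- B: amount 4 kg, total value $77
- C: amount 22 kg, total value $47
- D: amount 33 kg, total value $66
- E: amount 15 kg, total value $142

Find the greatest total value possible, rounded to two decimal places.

Take in order of value per unit:
- B (77/4 per unit): all 4 → value 77, running total 77.00
- E (142/15 per unit): 12 of 15 → value 12×142/15 = 113.6000, running total 190.60
Total 190.60.

190.60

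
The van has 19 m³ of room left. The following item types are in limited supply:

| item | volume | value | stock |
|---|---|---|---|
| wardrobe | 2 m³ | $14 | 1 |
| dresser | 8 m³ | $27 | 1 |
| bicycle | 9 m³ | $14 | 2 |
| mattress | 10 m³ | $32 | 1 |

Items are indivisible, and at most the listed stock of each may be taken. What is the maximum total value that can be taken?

Best selections within volume 19 and stock limits:
- 1×dresser + 1×mattress: volume 18, value 59
- 1×wardrobe + 1×dresser + 1×bicycle: volume 19, value 55
- 1×wardrobe + 1×mattress: volume 12, value 46
Best: $59.

$59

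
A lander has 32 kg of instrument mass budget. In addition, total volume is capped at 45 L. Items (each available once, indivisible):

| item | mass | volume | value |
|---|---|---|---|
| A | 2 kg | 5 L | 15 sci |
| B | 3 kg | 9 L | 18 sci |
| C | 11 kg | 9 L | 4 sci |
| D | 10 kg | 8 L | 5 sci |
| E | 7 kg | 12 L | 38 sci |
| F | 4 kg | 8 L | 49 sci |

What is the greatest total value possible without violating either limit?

Feasible sets respecting both limits:
- A+B+D+E+F: mass 26, volume 42, value 125
- A+B+C+E+F: mass 27, volume 43, value 124
- A+B+E+F: mass 16, volume 34, value 120
Best: 125 sci.

125 sci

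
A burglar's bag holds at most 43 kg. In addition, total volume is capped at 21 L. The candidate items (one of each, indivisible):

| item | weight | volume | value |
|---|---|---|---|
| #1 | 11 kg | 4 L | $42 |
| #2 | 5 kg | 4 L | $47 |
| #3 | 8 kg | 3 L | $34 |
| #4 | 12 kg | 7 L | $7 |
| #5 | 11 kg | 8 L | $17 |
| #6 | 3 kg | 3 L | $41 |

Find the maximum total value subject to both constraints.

Feasible sets respecting both limits:
- #1+#2+#3+#4+#6: weight 39, volume 21, value 171
- #1+#2+#3+#6: weight 27, volume 14, value 164
- #1+#2+#5+#6: weight 30, volume 19, value 147
- #1+#2+#3+#5: weight 35, volume 19, value 140
Best: $171.

$171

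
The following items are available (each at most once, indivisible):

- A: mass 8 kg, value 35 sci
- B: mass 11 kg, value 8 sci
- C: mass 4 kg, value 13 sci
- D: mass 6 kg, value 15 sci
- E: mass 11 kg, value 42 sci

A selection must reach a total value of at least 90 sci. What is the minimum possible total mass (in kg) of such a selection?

23

Subsets with value ≥ 90, sorted by total mass:
- A+C+E: mass 23, value 90
- A+D+E: mass 25, value 92
Minimum mass: 23 kg.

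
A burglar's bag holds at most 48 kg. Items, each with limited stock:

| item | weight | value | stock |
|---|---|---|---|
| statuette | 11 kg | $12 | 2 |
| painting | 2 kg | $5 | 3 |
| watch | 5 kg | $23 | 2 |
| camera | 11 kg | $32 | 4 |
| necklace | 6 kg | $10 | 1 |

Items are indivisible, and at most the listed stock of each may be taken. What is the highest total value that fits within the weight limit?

$152

Best selections within weight 48 and stock limits:
- 2×painting + 2×watch + 3×camera: weight 47, value 152
- 1×painting + 2×watch + 3×camera: weight 45, value 147
- 2×watch + 3×camera: weight 43, value 142
- 2×painting + 1×watch + 3×camera + 1×necklace: weight 48, value 139
Best: $152.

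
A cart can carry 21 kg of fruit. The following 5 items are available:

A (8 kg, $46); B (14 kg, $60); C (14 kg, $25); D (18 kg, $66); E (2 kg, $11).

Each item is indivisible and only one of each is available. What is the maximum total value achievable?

Check high-value combinations within 21 kg:
- D+E: weight 18+2=20, value 66+11=77
- B+E: weight 14+2=16, value 60+11=71
- D: weight 18, value 66
- B: weight 14, value 60
Best: $77.

$77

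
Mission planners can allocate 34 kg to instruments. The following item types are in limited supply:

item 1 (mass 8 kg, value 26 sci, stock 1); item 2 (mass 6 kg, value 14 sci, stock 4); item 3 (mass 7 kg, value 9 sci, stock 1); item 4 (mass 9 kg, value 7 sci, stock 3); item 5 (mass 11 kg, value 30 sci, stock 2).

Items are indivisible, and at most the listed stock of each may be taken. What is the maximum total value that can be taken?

88 sci

Top feasible selections:
- 2×item 2 + 2×item 5: mass 34, value 88
- 1×item 1 + 2×item 5: mass 30, value 86
Best: 88 sci.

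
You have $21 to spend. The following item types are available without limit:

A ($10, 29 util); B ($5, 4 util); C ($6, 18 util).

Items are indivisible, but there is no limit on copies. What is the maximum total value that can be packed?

58 util

Best value-per-unit is C at 18/6; filling with it alone gives 3×18 = 54.
Optimal mix: 2×A → cost 20, value 58.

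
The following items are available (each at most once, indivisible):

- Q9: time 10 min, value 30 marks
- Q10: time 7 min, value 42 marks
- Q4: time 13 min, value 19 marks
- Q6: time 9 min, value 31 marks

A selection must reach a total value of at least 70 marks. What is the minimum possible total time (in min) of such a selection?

Subsets with value ≥ 70, sorted by total time:
- Q10+Q6: time 16, value 73
- Q9+Q10: time 17, value 72
- Q9+Q10+Q6: time 26, value 103
- Q10+Q4+Q6: time 29, value 92
Minimum time: 16 min.

16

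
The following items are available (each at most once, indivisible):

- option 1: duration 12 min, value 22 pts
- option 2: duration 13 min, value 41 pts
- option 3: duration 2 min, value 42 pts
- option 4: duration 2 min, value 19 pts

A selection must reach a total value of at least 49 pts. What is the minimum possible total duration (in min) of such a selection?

4

Subsets with value ≥ 49, sorted by total duration:
- option 3+option 4: duration 4, value 61
- option 1+option 3: duration 14, value 64
- option 2+option 3: duration 15, value 83
- option 2+option 4: duration 15, value 60
Minimum duration: 4 min.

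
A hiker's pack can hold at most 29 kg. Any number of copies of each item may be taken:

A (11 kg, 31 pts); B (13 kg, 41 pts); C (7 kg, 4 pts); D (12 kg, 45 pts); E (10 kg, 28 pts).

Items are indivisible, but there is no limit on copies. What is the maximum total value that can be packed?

90 pts

Best value-per-unit is D at 45/12, and filling with it alone uses weight 2×12=24. No mix of the others beats 2×45 = 90.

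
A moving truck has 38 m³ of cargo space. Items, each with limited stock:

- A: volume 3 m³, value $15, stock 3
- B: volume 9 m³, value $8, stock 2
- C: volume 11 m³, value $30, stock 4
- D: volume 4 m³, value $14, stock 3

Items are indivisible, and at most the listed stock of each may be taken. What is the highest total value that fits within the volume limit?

Top feasible selections:
- 3×A + 2×C + 1×D: volume 35, value 119
- 2×A + 2×C + 2×D: volume 36, value 118
Best: $119.

$119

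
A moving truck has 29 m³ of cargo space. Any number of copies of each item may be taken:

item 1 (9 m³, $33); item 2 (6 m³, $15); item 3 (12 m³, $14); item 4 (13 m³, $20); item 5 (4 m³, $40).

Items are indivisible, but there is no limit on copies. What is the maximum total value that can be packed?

Best value-per-unit is item 5 at 40/4, and filling with it alone uses volume 7×4=28. No mix of the others beats 7×40 = 280.

$280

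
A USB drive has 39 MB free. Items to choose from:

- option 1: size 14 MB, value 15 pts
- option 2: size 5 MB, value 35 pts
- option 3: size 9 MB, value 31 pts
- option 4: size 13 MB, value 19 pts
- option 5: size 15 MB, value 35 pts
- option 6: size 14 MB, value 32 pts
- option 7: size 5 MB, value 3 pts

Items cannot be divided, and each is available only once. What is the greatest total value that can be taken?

Check high-value combinations within 39 MB:
- option 2+option 5+option 6+option 7: size 5+15+14+5=39, value 35+35+32+3=105
- option 2+option 3+option 5+option 7: size 5+9+15+5=34, value 35+31+35+3=104
- option 2+option 5+option 6: size 5+15+14=34, value 35+35+32=102
- option 2+option 3+option 5: size 5+9+15=29, value 35+31+35=101
- option 2+option 3+option 6+option 7: size 5+9+14+5=33, value 35+31+32+3=101
Best: 105 pts.

105 pts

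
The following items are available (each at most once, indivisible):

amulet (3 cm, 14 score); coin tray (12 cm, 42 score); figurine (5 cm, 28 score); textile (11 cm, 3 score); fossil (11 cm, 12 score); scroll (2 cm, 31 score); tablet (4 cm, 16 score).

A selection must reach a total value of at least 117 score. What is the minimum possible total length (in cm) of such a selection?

23

Subsets with value ≥ 117, sorted by total length:
- coin tray+figurine+scroll+tablet: length 23, value 117
- amulet+coin tray+figurine+scroll+tablet: length 26, value 131
Minimum length: 23 cm.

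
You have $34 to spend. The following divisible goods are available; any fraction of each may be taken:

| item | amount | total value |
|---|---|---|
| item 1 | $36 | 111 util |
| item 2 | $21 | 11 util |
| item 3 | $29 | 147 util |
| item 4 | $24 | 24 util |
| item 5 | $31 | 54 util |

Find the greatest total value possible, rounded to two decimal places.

Take in order of value per unit:
- item 3 (147/29 per unit): all 29 → value 147, running total 147.00
- item 1 (111/36 per unit): 5 of 36 → value 5×111/36 = 15.4167, running total 162.42
Total 162.42.

162.42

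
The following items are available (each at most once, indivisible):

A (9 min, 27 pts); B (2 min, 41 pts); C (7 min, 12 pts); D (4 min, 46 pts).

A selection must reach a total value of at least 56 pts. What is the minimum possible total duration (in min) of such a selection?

Subsets with value ≥ 56, sorted by total duration:
- B+D: duration 6, value 87
- A+B: duration 11, value 68
Minimum duration: 6 min.

6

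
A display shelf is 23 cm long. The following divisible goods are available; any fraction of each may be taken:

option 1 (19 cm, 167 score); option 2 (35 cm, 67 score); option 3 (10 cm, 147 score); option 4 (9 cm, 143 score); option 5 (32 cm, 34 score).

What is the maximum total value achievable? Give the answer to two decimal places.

Take in order of value per unit:
- option 4 (143/9 per unit): all 9 → value 143, running total 143.00
- option 3 (147/10 per unit): all 10 → value 147, running total 290.00
- option 1 (167/19 per unit): 4 of 19 → value 4×167/19 = 35.1579, running total 325.16
Total 325.16.

325.16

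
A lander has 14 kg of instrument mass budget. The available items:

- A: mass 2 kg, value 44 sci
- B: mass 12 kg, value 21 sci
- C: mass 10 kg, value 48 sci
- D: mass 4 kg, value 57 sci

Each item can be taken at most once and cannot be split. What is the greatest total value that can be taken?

Check high-value combinations within 14 kg:
- C+D: mass 10+4=14, value 48+57=105
- A+D: mass 2+4=6, value 44+57=101
- A+C: mass 2+10=12, value 44+48=92
- A+B: mass 2+12=14, value 44+21=65
- D: mass 4, value 57
Best: 105 sci.

105 sci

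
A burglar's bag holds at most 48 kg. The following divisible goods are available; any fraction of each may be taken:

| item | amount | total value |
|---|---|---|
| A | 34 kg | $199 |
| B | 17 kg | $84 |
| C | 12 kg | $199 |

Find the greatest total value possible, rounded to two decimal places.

407.88

Take in order of value per unit:
- C (199/12 per unit): all 12 → value 199, running total 199.00
- A (199/34 per unit): all 34 → value 199, running total 398.00
- B (84/17 per unit): 2 of 17 → value 2×84/17 = 9.8824, running total 407.88
Total 407.88.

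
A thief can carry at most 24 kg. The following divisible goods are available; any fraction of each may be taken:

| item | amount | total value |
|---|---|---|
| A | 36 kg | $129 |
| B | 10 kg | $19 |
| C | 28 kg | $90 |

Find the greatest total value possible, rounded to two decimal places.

Take in order of value per unit:
- A (129/36 per unit): 24 of 36 → value 24×129/36 = 86.0000, running total 86.00
Total 86.00.

86.00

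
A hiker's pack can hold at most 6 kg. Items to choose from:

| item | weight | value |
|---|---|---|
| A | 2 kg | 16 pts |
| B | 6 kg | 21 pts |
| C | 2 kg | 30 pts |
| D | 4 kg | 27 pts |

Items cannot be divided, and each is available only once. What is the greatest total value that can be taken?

Check high-value combinations within 6 kg:
- C+D: weight 2+4=6, value 30+27=57
- A+C: weight 2+2=4, value 16+30=46
- A+D: weight 2+4=6, value 16+27=43
- C: weight 2, value 30
Best: 57 pts.

57 pts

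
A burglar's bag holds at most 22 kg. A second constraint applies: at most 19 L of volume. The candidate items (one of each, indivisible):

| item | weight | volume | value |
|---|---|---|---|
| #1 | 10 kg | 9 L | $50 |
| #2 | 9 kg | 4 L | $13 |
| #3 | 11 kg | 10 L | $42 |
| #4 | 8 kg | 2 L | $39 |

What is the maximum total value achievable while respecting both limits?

Feasible sets respecting both limits:
- #1+#3: weight 21, volume 19, value 92
- #1+#4: weight 18, volume 11, value 89
- #3+#4: weight 19, volume 12, value 81
Best: $92.

$92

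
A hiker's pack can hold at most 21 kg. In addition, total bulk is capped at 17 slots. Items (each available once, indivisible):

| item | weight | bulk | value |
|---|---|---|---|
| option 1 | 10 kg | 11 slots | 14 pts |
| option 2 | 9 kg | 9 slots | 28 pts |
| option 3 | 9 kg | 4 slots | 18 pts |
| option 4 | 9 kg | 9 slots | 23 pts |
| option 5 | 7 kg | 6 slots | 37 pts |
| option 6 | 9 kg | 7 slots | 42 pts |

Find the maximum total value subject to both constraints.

79 pts

Feasible sets respecting both limits:
- option 5+option 6: weight 16, bulk 13, value 79
- option 2+option 6: weight 18, bulk 16, value 70
- option 2+option 5: weight 16, bulk 15, value 65
- option 4+option 6: weight 18, bulk 16, value 65
Best: 79 pts.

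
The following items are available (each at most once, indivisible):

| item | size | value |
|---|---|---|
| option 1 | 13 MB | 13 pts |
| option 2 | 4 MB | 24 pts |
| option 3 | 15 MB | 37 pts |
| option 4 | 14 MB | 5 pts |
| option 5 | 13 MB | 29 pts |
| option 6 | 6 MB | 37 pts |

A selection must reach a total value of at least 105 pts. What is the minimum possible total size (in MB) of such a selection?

38

Subsets with value ≥ 105, sorted by total size:
- option 2+option 3+option 5+option 6: size 38, value 127
- option 1+option 2+option 3+option 6: size 38, value 111
- option 1+option 3+option 5+option 6: size 47, value 116
Minimum size: 38 MB.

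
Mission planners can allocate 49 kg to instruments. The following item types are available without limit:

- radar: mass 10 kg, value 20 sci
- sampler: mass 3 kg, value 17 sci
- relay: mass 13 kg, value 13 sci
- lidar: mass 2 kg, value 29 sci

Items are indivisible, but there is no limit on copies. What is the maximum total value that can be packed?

696 sci

Best value-per-unit is lidar at 29/2, and filling with it alone uses mass 24×2=48. No mix of the others beats 24×29 = 696.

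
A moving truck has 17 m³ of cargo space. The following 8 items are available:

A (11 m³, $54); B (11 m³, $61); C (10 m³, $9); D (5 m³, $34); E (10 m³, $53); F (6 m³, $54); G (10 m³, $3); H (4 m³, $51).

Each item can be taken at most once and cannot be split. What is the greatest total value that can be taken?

$139

Check high-value combinations within 17 m³:
- D+F+H: volume 5+6+4=15, value 34+54+51=139
- B+F: volume 11+6=17, value 61+54=115
- B+H: volume 11+4=15, value 61+51=112
- A+F: volume 11+6=17, value 54+54=108
- E+F: volume 10+6=16, value 53+54=107
Best: $139.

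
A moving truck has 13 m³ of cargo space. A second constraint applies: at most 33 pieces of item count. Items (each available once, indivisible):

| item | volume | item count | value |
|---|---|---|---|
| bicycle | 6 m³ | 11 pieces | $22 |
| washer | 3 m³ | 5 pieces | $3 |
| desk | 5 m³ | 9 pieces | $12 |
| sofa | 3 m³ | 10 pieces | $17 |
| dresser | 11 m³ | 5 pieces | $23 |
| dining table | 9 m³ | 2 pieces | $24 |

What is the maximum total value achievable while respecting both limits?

Feasible sets respecting both limits:
- bicycle+washer+sofa: volume 12, item count 26, value 42
- sofa+dining table: volume 12, item count 12, value 41
- bicycle+sofa: volume 9, item count 21, value 39
Best: $42.

$42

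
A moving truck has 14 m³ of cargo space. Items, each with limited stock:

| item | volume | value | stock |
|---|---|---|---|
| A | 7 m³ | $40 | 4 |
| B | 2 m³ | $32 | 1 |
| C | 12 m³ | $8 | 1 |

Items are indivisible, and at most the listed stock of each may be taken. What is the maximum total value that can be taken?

$80

Top feasible selections:
- 2×A: volume 14, value 80
- 1×A + 1×B: volume 9, value 72
Best: $80.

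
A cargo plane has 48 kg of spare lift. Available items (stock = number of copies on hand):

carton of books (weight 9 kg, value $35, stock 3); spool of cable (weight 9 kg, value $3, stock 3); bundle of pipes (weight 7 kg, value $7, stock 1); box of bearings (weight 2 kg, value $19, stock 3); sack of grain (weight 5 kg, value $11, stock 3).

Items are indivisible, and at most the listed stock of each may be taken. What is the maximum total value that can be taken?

$195

Top feasible selections:
- 3×carton of books + 3×box of bearings + 3×sack of grain: weight 48, value 195
- 3×carton of books + 3×box of bearings + 2×sack of grain: weight 43, value 184
- 3×carton of books + 1×bundle of pipes + 3×box of bearings + 1×sack of grain: weight 45, value 180
- 3×carton of books + 2×box of bearings + 3×sack of grain: weight 46, value 176
Best: $195.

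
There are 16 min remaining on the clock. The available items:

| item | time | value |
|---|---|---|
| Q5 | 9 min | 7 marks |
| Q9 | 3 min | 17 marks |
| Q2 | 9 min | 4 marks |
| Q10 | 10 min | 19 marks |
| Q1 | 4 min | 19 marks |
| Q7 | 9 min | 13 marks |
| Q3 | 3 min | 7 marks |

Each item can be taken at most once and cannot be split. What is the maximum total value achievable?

49 marks

Check high-value combinations within 16 min:
- Q9+Q1+Q7: time 3+4+9=16, value 17+19+13=49
- Q9+Q1+Q3: time 3+4+3=10, value 17+19+7=43
- Q5+Q9+Q1: time 9+3+4=16, value 7+17+19=43
Best: 49 marks.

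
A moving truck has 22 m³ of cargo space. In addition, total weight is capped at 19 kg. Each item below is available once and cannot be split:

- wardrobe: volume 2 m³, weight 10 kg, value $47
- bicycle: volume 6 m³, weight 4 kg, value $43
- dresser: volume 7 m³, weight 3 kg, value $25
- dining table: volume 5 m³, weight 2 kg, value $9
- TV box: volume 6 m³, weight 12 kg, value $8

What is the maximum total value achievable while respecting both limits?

Feasible sets respecting both limits:
- wardrobe+bicycle+dresser+dining table: volume 20, weight 19, value 124
- wardrobe+bicycle+dresser: volume 15, weight 17, value 115
- wardrobe+bicycle+dining table: volume 13, weight 16, value 99
- wardrobe+bicycle: volume 8, weight 14, value 90
Best: $124.

$124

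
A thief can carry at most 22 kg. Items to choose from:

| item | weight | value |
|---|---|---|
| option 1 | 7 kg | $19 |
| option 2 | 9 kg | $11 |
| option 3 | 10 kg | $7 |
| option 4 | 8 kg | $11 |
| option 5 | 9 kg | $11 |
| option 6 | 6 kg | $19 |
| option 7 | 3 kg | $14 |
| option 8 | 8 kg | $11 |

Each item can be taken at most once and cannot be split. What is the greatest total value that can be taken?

$52

Check high-value combinations within 22 kg:
- option 1+option 6+option 7: weight 7+6+3=16, value 19+19+14=52
- option 1+option 4+option 6: weight 7+8+6=21, value 19+11+19=49
- option 1+option 6+option 8: weight 7+6+8=21, value 19+19+11=49
Best: $52.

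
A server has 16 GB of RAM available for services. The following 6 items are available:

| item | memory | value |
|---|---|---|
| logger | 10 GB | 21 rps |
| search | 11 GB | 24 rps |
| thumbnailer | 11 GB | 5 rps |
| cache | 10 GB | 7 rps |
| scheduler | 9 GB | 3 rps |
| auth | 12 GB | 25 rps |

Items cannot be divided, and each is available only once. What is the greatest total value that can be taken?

Check high-value combinations within 16 GB:
- auth: memory 12, value 25
- search: memory 11, value 24
- logger: memory 10, value 21
- cache: memory 10, value 7
- thumbnailer: memory 11, value 5
Best: 25 rps.

25 rps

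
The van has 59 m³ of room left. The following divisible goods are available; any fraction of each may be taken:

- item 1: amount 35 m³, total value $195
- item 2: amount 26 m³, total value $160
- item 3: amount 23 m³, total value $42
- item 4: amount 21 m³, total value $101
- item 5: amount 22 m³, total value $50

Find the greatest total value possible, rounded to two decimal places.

343.86

Take in order of value per unit:
- item 2 (160/26 per unit): all 26 → value 160, running total 160.00
- item 1 (195/35 per unit): 33 of 35 → value 33×195/35 = 183.8571, running total 343.86
Total 343.86.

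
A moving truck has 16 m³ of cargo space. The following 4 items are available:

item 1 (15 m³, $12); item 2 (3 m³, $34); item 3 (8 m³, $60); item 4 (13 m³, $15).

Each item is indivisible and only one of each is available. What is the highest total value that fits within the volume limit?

Check high-value combinations within 16 m³:
- item 2+item 3: volume 3+8=11, value 34+60=94
- item 3: volume 8, value 60
- item 2+item 4: volume 3+13=16, value 34+15=49
- item 2: volume 3, value 34
- item 4: volume 13, value 15
Best: $94.

$94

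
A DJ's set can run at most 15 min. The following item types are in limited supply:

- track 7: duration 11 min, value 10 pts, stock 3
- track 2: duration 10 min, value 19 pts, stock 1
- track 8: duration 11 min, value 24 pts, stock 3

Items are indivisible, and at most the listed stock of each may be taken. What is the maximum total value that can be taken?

24 pts

Best selections within duration 15 and stock limits:
- 1×track 8: duration 11, value 24
- 1×track 2: duration 10, value 19
- 1×track 7: duration 11, value 10
Best: 24 pts.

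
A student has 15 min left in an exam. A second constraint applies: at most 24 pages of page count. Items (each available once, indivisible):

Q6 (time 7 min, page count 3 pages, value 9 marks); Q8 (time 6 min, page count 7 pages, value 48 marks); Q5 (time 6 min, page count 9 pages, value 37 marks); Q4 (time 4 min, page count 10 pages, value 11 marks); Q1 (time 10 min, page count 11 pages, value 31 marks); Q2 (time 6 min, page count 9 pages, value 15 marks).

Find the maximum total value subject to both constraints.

Feasible sets respecting both limits:
- Q8+Q5: time 12, page count 16, value 85
- Q8+Q2: time 12, page count 16, value 63
- Q8+Q4: time 10, page count 17, value 59
Best: 85 marks.

85 marks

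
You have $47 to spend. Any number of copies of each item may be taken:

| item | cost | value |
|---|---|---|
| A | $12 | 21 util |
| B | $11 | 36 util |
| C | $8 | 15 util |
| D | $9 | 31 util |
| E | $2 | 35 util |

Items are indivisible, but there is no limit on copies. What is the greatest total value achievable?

805 util

Best value-per-unit is E at 35/2, and filling with it alone uses cost 23×2=46. No mix of the others beats 23×35 = 805.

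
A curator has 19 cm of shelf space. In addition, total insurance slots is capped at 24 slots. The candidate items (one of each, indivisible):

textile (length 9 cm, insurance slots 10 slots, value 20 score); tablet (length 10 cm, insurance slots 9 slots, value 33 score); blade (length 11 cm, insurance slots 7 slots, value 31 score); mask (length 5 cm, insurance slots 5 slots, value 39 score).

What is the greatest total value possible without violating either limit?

72 score

Feasible sets respecting both limits:
- tablet+mask: length 15, insurance slots 14, value 72
- blade+mask: length 16, insurance slots 12, value 70
- textile+mask: length 14, insurance slots 15, value 59
Best: 72 score.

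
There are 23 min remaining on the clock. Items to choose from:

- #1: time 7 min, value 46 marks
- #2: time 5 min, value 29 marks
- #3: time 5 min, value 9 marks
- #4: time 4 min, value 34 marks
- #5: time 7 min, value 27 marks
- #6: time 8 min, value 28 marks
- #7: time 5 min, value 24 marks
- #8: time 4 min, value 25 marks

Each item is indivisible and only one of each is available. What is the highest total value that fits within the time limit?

136 marks

Check high-value combinations within 23 min:
- #1+#2+#4+#5: time 7+5+4+7=23, value 46+29+34+27=136
- #1+#2+#4+#8: time 7+5+4+4=20, value 46+29+34+25=134
- #1+#2+#4+#7: time 7+5+4+5=21, value 46+29+34+24=133
Best: 136 marks.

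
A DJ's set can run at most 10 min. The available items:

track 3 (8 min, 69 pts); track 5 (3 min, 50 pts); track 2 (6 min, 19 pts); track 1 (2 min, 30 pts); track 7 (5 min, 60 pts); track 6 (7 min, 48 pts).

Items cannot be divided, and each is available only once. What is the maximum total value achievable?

This is a 0/1 knapsack; check combinations near the capacity.
- track 5+track 1+track 7: duration 3+2+5=10, value 50+30+60=140
- track 5+track 7: duration 3+5=8, value 50+60=110
- track 3+track 1: duration 8+2=10, value 69+30=99
Best: 140 pts.

140 pts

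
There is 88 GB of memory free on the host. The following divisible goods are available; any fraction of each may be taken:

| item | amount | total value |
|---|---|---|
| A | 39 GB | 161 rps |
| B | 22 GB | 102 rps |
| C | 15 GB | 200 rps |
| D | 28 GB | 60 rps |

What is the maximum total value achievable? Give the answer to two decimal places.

Take in order of value per unit:
- C (200/15 per unit): all 15 → value 200, running total 200.00
- B (102/22 per unit): all 22 → value 102, running total 302.00
- A (161/39 per unit): all 39 → value 161, running total 463.00
- D (60/28 per unit): 12 of 28 → value 12×60/28 = 25.7143, running total 488.71
Total 488.71.

488.71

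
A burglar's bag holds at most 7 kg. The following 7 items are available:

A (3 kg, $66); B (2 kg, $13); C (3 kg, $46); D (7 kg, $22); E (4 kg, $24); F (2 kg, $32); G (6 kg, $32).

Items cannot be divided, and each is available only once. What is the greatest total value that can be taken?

Check high-value combinations within 7 kg:
- A+C: weight 3+3=6, value 66+46=112
- A+B+F: weight 3+2+2=7, value 66+13+32=111
- A+F: weight 3+2=5, value 66+32=98
- B+C+F: weight 2+3+2=7, value 13+46+32=91
- A+E: weight 3+4=7, value 66+24=90
Best: $112.

$112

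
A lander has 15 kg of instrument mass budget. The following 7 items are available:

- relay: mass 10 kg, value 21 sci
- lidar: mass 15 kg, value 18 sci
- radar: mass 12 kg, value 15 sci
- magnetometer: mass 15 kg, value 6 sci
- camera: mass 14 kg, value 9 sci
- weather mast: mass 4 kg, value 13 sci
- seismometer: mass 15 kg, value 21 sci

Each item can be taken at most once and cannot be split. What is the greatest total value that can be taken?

Check high-value combinations within 15 kg:
- relay+weather mast: mass 10+4=14, value 21+13=34
- relay: mass 10, value 21
- seismometer: mass 15, value 21
- lidar: mass 15, value 18
Best: 34 sci.

34 sci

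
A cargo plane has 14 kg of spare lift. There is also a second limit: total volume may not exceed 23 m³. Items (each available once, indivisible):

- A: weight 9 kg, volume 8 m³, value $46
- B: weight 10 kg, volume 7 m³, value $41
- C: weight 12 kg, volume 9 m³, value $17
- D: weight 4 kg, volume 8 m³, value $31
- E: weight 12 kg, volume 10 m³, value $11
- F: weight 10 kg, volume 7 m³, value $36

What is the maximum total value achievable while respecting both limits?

$77

Feasible sets respecting both limits:
- A+D: weight 13, volume 16, value 77
- B+D: weight 14, volume 15, value 72
- D+F: weight 14, volume 15, value 67
Best: $77.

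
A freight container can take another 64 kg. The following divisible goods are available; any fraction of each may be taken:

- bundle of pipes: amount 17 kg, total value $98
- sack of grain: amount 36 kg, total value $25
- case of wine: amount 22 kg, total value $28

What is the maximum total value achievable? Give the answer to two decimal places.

Take in order of value per unit:
- bundle of pipes (98/17 per unit): all 17 → value 98, running total 98.00
- case of wine (28/22 per unit): all 22 → value 28, running total 126.00
- sack of grain (25/36 per unit): 25 of 36 → value 25×25/36 = 17.3611, running total 143.36
Total 143.36.

143.36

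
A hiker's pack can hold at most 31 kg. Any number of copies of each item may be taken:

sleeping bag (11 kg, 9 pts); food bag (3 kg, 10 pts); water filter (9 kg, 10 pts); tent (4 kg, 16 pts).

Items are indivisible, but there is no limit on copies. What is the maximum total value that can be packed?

Best value-per-unit is tent at 16/4; filling with it alone gives 7×16 = 112.
Optimal mix: 1×food bag + 7×tent → weight 31, value 122.

122 pts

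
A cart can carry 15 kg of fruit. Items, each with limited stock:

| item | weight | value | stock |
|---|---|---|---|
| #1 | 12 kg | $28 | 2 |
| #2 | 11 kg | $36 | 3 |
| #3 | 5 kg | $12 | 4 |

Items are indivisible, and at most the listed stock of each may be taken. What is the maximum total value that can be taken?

$36

Best selections within weight 15 and stock limits:
- 1×#2: weight 11, value 36
- 3×#3: weight 15, value 36
- 1×#1: weight 12, value 28
Best: $36.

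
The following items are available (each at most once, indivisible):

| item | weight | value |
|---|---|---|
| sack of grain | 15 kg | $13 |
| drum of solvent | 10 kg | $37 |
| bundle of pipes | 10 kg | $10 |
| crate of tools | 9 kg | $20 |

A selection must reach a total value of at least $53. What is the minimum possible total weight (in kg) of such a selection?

19

Subsets with value ≥ 53, sorted by total weight:
- drum of solvent+crate of tools: weight 19, value 57
- drum of solvent+bundle of pipes+crate of tools: weight 29, value 67
- sack of grain+drum of solvent+crate of tools: weight 34, value 70
Minimum weight: 19 kg.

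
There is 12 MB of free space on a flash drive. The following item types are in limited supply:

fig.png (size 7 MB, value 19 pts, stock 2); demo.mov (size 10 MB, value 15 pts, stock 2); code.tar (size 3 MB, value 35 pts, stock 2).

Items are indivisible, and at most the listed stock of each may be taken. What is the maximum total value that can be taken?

Top feasible selections:
- 2×code.tar: size 6, value 70
- 1×fig.png + 1×code.tar: size 10, value 54
- 1×code.tar: size 3, value 35
Best: 70 pts.

70 pts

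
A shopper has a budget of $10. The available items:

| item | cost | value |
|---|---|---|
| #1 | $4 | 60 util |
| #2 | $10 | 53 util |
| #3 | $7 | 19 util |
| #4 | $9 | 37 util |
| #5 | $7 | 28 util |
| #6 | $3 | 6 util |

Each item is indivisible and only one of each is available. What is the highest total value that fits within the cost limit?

This is a 0/1 knapsack; check combinations near the capacity.
- #1+#6: cost 4+3=7, value 60+6=66
- #1: cost 4, value 60
- #2: cost 10, value 53
- #4: cost 9, value 37
- #5+#6: cost 7+3=10, value 28+6=34
Best: 66 util.

66 util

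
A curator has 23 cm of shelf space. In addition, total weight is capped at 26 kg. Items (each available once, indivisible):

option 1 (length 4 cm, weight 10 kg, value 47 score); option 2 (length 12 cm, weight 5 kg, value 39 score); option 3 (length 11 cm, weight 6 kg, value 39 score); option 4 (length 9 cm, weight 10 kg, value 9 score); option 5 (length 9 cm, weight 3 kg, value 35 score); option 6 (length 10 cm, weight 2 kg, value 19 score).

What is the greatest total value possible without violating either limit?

Feasible sets respecting both limits:
- option 1+option 5+option 6: length 23, weight 15, value 101
- option 1+option 4+option 5: length 22, weight 23, value 91
- option 1+option 2: length 16, weight 15, value 86
- option 1+option 3: length 15, weight 16, value 86
Best: 101 score.

101 score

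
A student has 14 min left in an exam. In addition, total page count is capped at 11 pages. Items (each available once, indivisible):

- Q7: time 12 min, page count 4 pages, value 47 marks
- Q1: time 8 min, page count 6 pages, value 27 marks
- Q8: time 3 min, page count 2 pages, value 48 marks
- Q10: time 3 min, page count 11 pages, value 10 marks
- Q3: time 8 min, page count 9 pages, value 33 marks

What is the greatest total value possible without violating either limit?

81 marks

Feasible sets respecting both limits:
- Q8+Q3: time 11, page count 11, value 81
- Q1+Q8: time 11, page count 8, value 75
- Q8: time 3, page count 2, value 48
- Q7: time 12, page count 4, value 47
Best: 81 marks.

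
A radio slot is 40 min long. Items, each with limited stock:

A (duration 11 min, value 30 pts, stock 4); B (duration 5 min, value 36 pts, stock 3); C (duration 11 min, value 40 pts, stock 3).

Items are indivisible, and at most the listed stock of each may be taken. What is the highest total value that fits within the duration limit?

Top feasible selections:
- 3×B + 2×C: duration 37, value 188
- 1×A + 3×B + 1×C: duration 37, value 178
- 2×A + 3×B: duration 37, value 168
- 1×B + 3×C: duration 38, value 156
Best: 188 pts.

188 pts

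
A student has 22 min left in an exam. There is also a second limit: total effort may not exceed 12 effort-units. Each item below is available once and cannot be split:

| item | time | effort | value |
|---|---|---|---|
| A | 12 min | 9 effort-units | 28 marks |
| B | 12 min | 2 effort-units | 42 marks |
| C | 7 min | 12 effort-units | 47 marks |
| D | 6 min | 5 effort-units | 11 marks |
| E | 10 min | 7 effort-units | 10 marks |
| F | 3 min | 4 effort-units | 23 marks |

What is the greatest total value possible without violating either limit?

Feasible sets respecting both limits:
- B+D+F: time 21, effort 11, value 76
- B+F: time 15, effort 6, value 65
- B+D: time 18, effort 7, value 53
- B+E: time 22, effort 9, value 52
Best: 76 marks.

76 marks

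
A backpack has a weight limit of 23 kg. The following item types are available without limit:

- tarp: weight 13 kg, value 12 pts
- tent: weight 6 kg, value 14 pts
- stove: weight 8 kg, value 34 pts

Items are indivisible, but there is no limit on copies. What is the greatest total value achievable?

82 pts

Best value-per-unit is stove at 34/8; filling with it alone gives 2×34 = 68.
Optimal mix: 1×tent + 2×stove → weight 22, value 82.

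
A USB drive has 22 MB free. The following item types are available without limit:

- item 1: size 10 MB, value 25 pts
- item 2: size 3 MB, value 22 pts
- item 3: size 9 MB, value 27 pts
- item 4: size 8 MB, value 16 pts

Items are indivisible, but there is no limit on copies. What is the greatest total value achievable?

Best value-per-unit is item 2 at 22/3, and filling with it alone uses size 7×3=21. No mix of the others beats 7×22 = 154.

154 pts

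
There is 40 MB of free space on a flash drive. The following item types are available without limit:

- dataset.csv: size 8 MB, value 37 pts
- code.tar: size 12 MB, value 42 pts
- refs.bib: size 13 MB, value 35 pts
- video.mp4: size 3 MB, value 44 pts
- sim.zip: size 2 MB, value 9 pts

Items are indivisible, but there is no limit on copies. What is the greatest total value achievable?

572 pts

Best value-per-unit is video.mp4 at 44/3, and filling with it alone uses size 13×3=39. No mix of the others beats 13×44 = 572.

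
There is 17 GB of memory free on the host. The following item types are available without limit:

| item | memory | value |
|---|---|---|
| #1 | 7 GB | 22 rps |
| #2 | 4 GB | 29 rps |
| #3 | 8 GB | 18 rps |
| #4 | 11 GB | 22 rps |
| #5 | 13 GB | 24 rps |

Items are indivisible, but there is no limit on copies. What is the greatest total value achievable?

Best value-per-unit is #2 at 29/4, and filling with it alone uses memory 4×4=16. No mix of the others beats 4×29 = 116.

116 rps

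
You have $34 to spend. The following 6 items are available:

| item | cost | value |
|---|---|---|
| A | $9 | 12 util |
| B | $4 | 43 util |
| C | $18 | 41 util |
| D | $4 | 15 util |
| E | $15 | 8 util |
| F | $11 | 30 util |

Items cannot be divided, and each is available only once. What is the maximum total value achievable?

This is a 0/1 knapsack; check combinations near the capacity.
- B+C+F: cost 4+18+11=33, value 43+41+30=114
- A+B+D+F: cost 9+4+4+11=28, value 12+43+15+30=100
- B+C+D: cost 4+18+4=26, value 43+41+15=99
- A+B+C: cost 9+4+18=31, value 12+43+41=96
- B+D+E+F: cost 4+4+15+11=34, value 43+15+8+30=96
Best: 114 util.

114 util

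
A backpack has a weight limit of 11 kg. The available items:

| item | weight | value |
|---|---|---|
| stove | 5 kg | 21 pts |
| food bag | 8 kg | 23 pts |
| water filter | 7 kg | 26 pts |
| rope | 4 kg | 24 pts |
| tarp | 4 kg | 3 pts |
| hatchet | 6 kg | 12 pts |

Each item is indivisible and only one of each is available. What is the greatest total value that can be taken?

50 pts

Check high-value combinations within 11 kg:
- water filter+rope: weight 7+4=11, value 26+24=50
- stove+rope: weight 5+4=9, value 21+24=45
- rope+hatchet: weight 4+6=10, value 24+12=36
Best: 50 pts.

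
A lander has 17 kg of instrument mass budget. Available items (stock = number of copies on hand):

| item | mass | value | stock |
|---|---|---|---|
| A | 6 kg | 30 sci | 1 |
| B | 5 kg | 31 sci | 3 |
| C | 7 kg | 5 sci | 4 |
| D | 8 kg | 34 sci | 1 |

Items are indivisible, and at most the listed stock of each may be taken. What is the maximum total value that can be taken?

Best selections within mass 17 and stock limits:
- 3×B: mass 15, value 93
- 1×A + 2×B: mass 16, value 92
Best: 93 sci.

93 sci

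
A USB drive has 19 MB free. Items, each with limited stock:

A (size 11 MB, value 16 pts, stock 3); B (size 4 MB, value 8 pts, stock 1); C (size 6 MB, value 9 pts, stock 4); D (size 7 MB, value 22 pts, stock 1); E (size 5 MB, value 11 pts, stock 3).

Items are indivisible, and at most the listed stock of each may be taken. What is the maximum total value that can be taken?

44 pts

Top feasible selections:
- 1×D + 2×E: size 17, value 44
- 1×C + 1×D + 1×E: size 18, value 42
Best: 44 pts.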